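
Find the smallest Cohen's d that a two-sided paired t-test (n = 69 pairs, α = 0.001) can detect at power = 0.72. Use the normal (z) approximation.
d ≈ 0.47

Minimum detectable effect (paired t-test, normal approximation):
d = (z_{α/2} + z_β) / √n
d = (3.291 + 0.583) / √69
d = 3.873 / 8.307
d ≈ 0.47

By Cohen's convention (0.2 small / 0.5 medium / 0.8 large): small effect.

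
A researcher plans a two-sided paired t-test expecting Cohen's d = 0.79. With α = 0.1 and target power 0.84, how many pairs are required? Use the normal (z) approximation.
n = 12 pairs

Sample size formula (paired t-test, normal approximation):
n = ((z_{α/2} + z_β) / d)²

z_{α/2} = 1.645 (for α = 0.1, two-sided)
z_β = 0.994 (for power = 0.84)
d = 0.79

n = ((1.645 + 0.994) / 0.79)²
n = (3.341)²
n ≈ 11.16
Round up to the next whole number: n = 12 pairs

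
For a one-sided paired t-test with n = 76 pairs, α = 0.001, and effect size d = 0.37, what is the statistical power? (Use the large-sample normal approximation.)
Power ≈ 0.55

Power calculation (paired t-test, normal approximation):
z_β = d · √n - z_α
z_β = 0.37 · √76 - 3.090
z_β = 0.37 · 8.718 - 3.090
z_β = 0.135

Power = Φ(z_β) = Φ(0.135) ≈ 0.554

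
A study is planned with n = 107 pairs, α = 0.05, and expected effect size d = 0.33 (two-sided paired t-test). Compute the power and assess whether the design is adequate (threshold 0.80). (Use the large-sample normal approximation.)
Power ≈ 0.93; the study is adequately powered (power ≥ 0.80)

Power calculation (paired t-test, normal approximation):
z_β = d · √n - z_{α/2}
z_β = 0.33 · √107 - 1.960
z_β = 0.33 · 10.344 - 1.960
z_β = 1.454

Power = Φ(z_β) = Φ(1.454) ≈ 0.927

Effect size d = 0.33 is small by Cohen's convention (0.2/0.5/0.8).

Threshold: power ≥ 0.80 is conventionally adequate.
Power ≈ 0.93 → the study is adequately powered (power ≥ 0.80).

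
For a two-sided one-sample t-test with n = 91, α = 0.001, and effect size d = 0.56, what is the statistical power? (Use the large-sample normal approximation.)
Power ≈ 0.98

Power calculation (one-sample t-test, normal approximation):
z_β = d · √n - z_{α/2}
z_β = 0.56 · √91 - 3.291
z_β = 0.56 · 9.539 - 3.291
z_β = 2.052

Power = Φ(z_β) = Φ(2.052) ≈ 0.980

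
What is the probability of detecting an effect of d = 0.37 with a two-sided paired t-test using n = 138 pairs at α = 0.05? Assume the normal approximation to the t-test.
Power ≈ 0.99

Power calculation (paired t-test, normal approximation):
z_β = d · √n - z_{α/2}
z_β = 0.37 · √138 - 1.960
z_β = 0.37 · 11.747 - 1.960
z_β = 2.387

Power = Φ(z_β) = Φ(2.387) ≈ 0.991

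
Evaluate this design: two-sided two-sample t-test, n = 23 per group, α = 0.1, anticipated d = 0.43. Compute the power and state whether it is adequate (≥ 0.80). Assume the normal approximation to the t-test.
Power ≈ 0.43; the study is underpowered (power < 0.80)

Power calculation (two-sample t-test, normal approximation):
z_β = d · √(n/2) - z_{α/2}
z_β = 0.43 · √(23/2) - 1.645
z_β = 0.43 · 3.391 - 1.645
z_β = -0.187

Power = Φ(z_β) = Φ(-0.187) ≈ 0.426

Effect size d = 0.43 is small by Cohen's convention (0.2/0.5/0.8).

Threshold: power ≥ 0.80 is conventionally adequate.
Power ≈ 0.43 → the study is underpowered (power < 0.80).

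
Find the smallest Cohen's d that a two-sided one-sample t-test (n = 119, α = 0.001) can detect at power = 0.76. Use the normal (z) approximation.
d ≈ 0.37

Minimum detectable effect (one-sample t-test, normal approximation):
d = (z_{α/2} + z_β) / √n
d = (3.291 + 0.706) / √119
d = 3.997 / 10.909
d ≈ 0.37

By Cohen's convention (0.2 small / 0.5 medium / 0.8 large): small effect.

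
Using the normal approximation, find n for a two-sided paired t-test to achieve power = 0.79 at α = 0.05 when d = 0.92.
n = 10 pairs

Sample size formula (paired t-test, normal approximation):
n = ((z_{α/2} + z_β) / d)²

z_{α/2} = 1.960 (for α = 0.05, two-sided)
z_β = 0.806 (for power = 0.79)
d = 0.92

n = ((1.960 + 0.806) / 0.92)²
n = (3.007)²
n ≈ 9.04
Round up to the next whole number: n = 10 pairs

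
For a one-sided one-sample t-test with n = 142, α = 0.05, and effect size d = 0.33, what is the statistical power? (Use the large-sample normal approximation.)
Power ≈ 0.99

Power calculation (one-sample t-test, normal approximation):
z_β = d · √n - z_α
z_β = 0.33 · √142 - 1.645
z_β = 0.33 · 11.916 - 1.645
z_β = 2.288

Power = Φ(z_β) = Φ(2.288) ≈ 0.989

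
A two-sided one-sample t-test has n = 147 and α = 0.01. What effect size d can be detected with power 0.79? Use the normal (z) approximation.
d ≈ 0.28

Minimum detectable effect (one-sample t-test, normal approximation):
d = (z_{α/2} + z_β) / √n
d = (2.576 + 0.806) / √147
d = 3.382 / 12.124
d ≈ 0.28

By Cohen's convention (0.2 small / 0.5 medium / 0.8 large): small effect.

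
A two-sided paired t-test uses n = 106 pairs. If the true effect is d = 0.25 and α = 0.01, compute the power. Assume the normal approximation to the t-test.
Power ≈ 0.50

Power calculation (paired t-test, normal approximation):
z_β = d · √n - z_{α/2}
z_β = 0.25 · √106 - 2.576
z_β = 0.25 · 10.296 - 2.576
z_β = -0.002

Power = Φ(z_β) = Φ(-0.002) ≈ 0.499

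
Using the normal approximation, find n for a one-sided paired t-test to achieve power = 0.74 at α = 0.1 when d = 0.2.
n = 93 pairs

Sample size formula (paired t-test, normal approximation):
n = ((z_α + z_β) / d)²

z_α = 1.282 (for α = 0.1, one-sided)
z_β = 0.643 (for power = 0.74)
d = 0.2

n = ((1.282 + 0.643) / 0.2)²
n = (9.625)²
n ≈ 92.64
Round up to the next whole number: n = 93 pairs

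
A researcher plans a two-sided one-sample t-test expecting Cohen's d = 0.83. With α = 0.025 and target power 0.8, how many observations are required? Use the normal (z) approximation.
n = 14

Sample size formula (one-sample t-test, normal approximation):
n = ((z_{α/2} + z_β) / d)²

z_{α/2} = 2.241 (for α = 0.025, two-sided)
z_β = 0.842 (for power = 0.8)
d = 0.83

n = ((2.241 + 0.842) / 0.83)²
n = (3.714)²
n ≈ 13.79
Round up to the next whole number: n = 14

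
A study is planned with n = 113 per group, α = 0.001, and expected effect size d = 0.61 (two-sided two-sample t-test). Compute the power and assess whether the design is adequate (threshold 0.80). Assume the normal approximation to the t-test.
Power ≈ 0.90; the study is adequately powered (power ≥ 0.80)

Power calculation (two-sample t-test, normal approximation):
z_β = d · √(n/2) - z_{α/2}
z_β = 0.61 · √(113/2) - 3.291
z_β = 0.61 · 7.517 - 3.291
z_β = 1.295

Power = Φ(z_β) = Φ(1.295) ≈ 0.902

Effect size d = 0.61 is medium by Cohen's convention (0.2/0.5/0.8).

Threshold: power ≥ 0.80 is conventionally adequate.
Power ≈ 0.90 → the study is adequately powered (power ≥ 0.80).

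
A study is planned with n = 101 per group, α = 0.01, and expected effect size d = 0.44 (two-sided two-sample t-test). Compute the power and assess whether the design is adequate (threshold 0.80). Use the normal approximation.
Power ≈ 0.71; the study is underpowered (power < 0.80)

Power calculation (two-sample t-test, normal approximation):
z_β = d · √(n/2) - z_{α/2}
z_β = 0.44 · √(101/2) - 2.576
z_β = 0.44 · 7.106 - 2.576
z_β = 0.551

Power = Φ(z_β) = Φ(0.551) ≈ 0.709

Effect size d = 0.44 is small by Cohen's convention (0.2/0.5/0.8).

Threshold: power ≥ 0.80 is conventionally adequate.
Power ≈ 0.71 → the study is underpowered (power < 0.80).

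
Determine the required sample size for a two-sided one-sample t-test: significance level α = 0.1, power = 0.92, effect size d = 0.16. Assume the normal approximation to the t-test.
n = 364

Sample size formula (one-sample t-test, normal approximation):
n = ((z_{α/2} + z_β) / d)²

z_{α/2} = 1.645 (for α = 0.1, two-sided)
z_β = 1.405 (for power = 0.92)
d = 0.16

n = ((1.645 + 1.405) / 0.16)²
n = (19.063)²
n ≈ 363.40
Round up to the next whole number: n = 364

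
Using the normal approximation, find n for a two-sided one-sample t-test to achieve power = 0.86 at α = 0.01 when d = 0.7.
n = 28

Sample size formula (one-sample t-test, normal approximation):
n = ((z_{α/2} + z_β) / d)²

z_{α/2} = 2.576 (for α = 0.01, two-sided)
z_β = 1.080 (for power = 0.86)
d = 0.7

n = ((2.576 + 1.080) / 0.7)²
n = (5.223)²
n ≈ 27.28
Round up to the next whole number: n = 28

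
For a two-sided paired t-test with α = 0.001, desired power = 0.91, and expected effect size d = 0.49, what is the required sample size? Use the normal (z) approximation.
n = 90 pairs

Sample size formula (paired t-test, normal approximation):
n = ((z_{α/2} + z_β) / d)²

z_{α/2} = 3.291 (for α = 0.001, two-sided)
z_β = 1.341 (for power = 0.91)
d = 0.49

n = ((3.291 + 1.341) / 0.49)²
n = (9.453)²
n ≈ 89.36
Round up to the next whole number: n = 90 pairs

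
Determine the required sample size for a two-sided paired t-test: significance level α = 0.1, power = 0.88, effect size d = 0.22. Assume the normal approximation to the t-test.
n = 165 pairs

Sample size formula (paired t-test, normal approximation):
n = ((z_{α/2} + z_β) / d)²

z_{α/2} = 1.645 (for α = 0.1, two-sided)
z_β = 1.175 (for power = 0.88)
d = 0.22

n = ((1.645 + 1.175) / 0.22)²
n = (12.818)²
n ≈ 164.30
Round up to the next whole number: n = 165 pairs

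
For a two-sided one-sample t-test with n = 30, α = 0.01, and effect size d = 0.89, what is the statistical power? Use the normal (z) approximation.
Power ≈ 0.99

Power calculation (one-sample t-test, normal approximation):
z_β = d · √n - z_{α/2}
z_β = 0.89 · √30 - 2.576
z_β = 0.89 · 5.477 - 2.576
z_β = 2.299

Power = Φ(z_β) = Φ(2.299) ≈ 0.989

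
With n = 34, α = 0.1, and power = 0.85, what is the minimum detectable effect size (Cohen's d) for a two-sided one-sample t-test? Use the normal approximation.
d ≈ 0.46

Minimum detectable effect (one-sample t-test, normal approximation):
d = (z_{α/2} + z_β) / √n
d = (1.645 + 1.036) / √34
d = 2.681 / 5.831
d ≈ 0.46

By Cohen's convention (0.2 small / 0.5 medium / 0.8 large): small effect.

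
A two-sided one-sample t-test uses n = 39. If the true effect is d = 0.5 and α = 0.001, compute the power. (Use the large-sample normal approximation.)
Power ≈ 0.43

Power calculation (one-sample t-test, normal approximation):
z_β = d · √n - z_{α/2}
z_β = 0.5 · √39 - 3.291
z_β = 0.5 · 6.245 - 3.291
z_β = -0.168

Power = Φ(z_β) = Φ(-0.168) ≈ 0.433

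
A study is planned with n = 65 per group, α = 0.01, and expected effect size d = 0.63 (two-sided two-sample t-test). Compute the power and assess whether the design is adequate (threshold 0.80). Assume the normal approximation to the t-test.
Power ≈ 0.85; the study is adequately powered (power ≥ 0.80)

Power calculation (two-sample t-test, normal approximation):
z_β = d · √(n/2) - z_{α/2}
z_β = 0.63 · √(65/2) - 2.576
z_β = 0.63 · 5.701 - 2.576
z_β = 1.016

Power = Φ(z_β) = Φ(1.016) ≈ 0.845

Effect size d = 0.63 is medium by Cohen's convention (0.2/0.5/0.8).

Threshold: power ≥ 0.80 is conventionally adequate.
Power ≈ 0.85 → the study is adequately powered (power ≥ 0.80).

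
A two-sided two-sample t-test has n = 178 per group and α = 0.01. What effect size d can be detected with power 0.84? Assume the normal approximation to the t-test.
d ≈ 0.38

Minimum detectable effect (two-sample t-test, normal approximation):
d = (z_{α/2} + z_β) / √(n/2)
d = (2.576 + 0.994) / √(178/2)
d = 3.570 / 9.434
d ≈ 0.38

By Cohen's convention (0.2 small / 0.5 medium / 0.8 large): small effect.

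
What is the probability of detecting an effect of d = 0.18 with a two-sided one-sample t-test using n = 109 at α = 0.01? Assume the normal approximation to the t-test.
Power ≈ 0.24

Power calculation (one-sample t-test, normal approximation):
z_β = d · √n - z_{α/2}
z_β = 0.18 · √109 - 2.576
z_β = 0.18 · 10.440 - 2.576
z_β = -0.697

Power = Φ(z_β) = Φ(-0.697) ≈ 0.243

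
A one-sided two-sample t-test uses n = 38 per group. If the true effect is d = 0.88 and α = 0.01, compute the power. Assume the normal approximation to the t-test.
Power ≈ 0.93

Power calculation (two-sample t-test, normal approximation):
z_β = d · √(n/2) - z_α
z_β = 0.88 · √(38/2) - 2.326
z_β = 0.88 · 4.359 - 2.326
z_β = 1.509

Power = Φ(z_β) = Φ(1.509) ≈ 0.934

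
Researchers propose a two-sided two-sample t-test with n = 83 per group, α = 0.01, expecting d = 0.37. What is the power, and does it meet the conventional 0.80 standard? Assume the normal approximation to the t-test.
Power ≈ 0.42; the study is underpowered (power < 0.80)

Power calculation (two-sample t-test, normal approximation):
z_β = d · √(n/2) - z_{α/2}
z_β = 0.37 · √(83/2) - 2.576
z_β = 0.37 · 6.442 - 2.576
z_β = -0.192

Power = Φ(z_β) = Φ(-0.192) ≈ 0.424

Effect size d = 0.37 is small by Cohen's convention (0.2/0.5/0.8).

Threshold: power ≥ 0.80 is conventionally adequate.
Power ≈ 0.42 → the study is underpowered (power < 0.80).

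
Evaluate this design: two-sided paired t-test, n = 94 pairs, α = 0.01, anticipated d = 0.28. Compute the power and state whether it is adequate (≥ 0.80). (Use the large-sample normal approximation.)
Power ≈ 0.56; the study is underpowered (power < 0.80)

Power calculation (paired t-test, normal approximation):
z_β = d · √n - z_{α/2}
z_β = 0.28 · √94 - 2.576
z_β = 0.28 · 9.695 - 2.576
z_β = 0.139

Power = Φ(z_β) = Φ(0.139) ≈ 0.555

Effect size d = 0.28 is small by Cohen's convention (0.2/0.5/0.8).

Threshold: power ≥ 0.80 is conventionally adequate.
Power ≈ 0.56 → the study is underpowered (power < 0.80).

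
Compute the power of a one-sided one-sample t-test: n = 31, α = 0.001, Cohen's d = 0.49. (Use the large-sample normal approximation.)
Power ≈ 0.36

Power calculation (one-sample t-test, normal approximation):
z_β = d · √n - z_α
z_β = 0.49 · √31 - 3.090
z_β = 0.49 · 5.568 - 3.090
z_β = -0.362

Power = Φ(z_β) = Φ(-0.362) ≈ 0.359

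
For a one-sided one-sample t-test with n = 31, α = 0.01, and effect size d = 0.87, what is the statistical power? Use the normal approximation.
Power ≈ 0.99

Power calculation (one-sample t-test, normal approximation):
z_β = d · √n - z_α
z_β = 0.87 · √31 - 2.326
z_β = 0.87 · 5.568 - 2.326
z_β = 2.518

Power = Φ(z_β) = Φ(2.518) ≈ 0.994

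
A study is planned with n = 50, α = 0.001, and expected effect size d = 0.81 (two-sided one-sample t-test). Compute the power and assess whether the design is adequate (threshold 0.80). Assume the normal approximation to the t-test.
Power ≈ 0.99; the study is adequately powered (power ≥ 0.80)

Power calculation (one-sample t-test, normal approximation):
z_β = d · √n - z_{α/2}
z_β = 0.81 · √50 - 3.291
z_β = 0.81 · 7.071 - 3.291
z_β = 2.437

Power = Φ(z_β) = Φ(2.437) ≈ 0.993

Effect size d = 0.81 is large by Cohen's convention (0.2/0.5/0.8).

Threshold: power ≥ 0.80 is conventionally adequate.
Power ≈ 0.99 → the study is adequately powered (power ≥ 0.80).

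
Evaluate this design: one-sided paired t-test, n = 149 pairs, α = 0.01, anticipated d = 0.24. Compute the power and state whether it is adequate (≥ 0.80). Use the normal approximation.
Power ≈ 0.73; the study is underpowered (power < 0.80)

Power calculation (paired t-test, normal approximation):
z_β = d · √n - z_α
z_β = 0.24 · √149 - 2.326
z_β = 0.24 · 12.207 - 2.326
z_β = 0.603

Power = Φ(z_β) = Φ(0.603) ≈ 0.727

Effect size d = 0.24 is small by Cohen's convention (0.2/0.5/0.8).

Threshold: power ≥ 0.80 is conventionally adequate.
Power ≈ 0.73 → the study is underpowered (power < 0.80).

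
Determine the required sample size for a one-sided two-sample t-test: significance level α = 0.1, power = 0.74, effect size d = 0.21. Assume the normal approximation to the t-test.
n = 169 per group

Sample size formula (two-sample t-test, normal approximation):
n = 2 · ((z_α + z_β) / d)²

z_α = 1.282 (for α = 0.1, one-sided)
z_β = 0.643 (for power = 0.74)
d = 0.21

n = 2 · ((1.282 + 0.643) / 0.21)²
n = 2 · (9.167)²
n ≈ 168.07
Round up to the next whole number: n = 169 per group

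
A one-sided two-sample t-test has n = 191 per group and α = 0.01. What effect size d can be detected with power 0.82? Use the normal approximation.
d ≈ 0.33

Minimum detectable effect (two-sample t-test, normal approximation):
d = (z_α + z_β) / √(n/2)
d = (2.326 + 0.915) / √(191/2)
d = 3.242 / 9.772
d ≈ 0.33

By Cohen's convention (0.2 small / 0.5 medium / 0.8 large): small effect.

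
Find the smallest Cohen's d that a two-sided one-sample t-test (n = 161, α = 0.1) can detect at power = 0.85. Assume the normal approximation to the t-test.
d ≈ 0.21

Minimum detectable effect (one-sample t-test, normal approximation):
d = (z_{α/2} + z_β) / √n
d = (1.645 + 1.036) / √161
d = 2.681 / 12.689
d ≈ 0.21

By Cohen's convention (0.2 small / 0.5 medium / 0.8 large): small effect.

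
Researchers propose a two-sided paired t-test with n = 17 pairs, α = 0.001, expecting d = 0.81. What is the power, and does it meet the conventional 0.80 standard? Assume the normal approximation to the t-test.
Power ≈ 0.52; the study is underpowered (power < 0.80)

Power calculation (paired t-test, normal approximation):
z_β = d · √n - z_{α/2}
z_β = 0.81 · √17 - 3.291
z_β = 0.81 · 4.123 - 3.291
z_β = 0.049

Power = Φ(z_β) = Φ(0.049) ≈ 0.520

Effect size d = 0.81 is large by Cohen's convention (0.2/0.5/0.8).

Threshold: power ≥ 0.80 is conventionally adequate.
Power ≈ 0.52 → the study is underpowered (power < 0.80).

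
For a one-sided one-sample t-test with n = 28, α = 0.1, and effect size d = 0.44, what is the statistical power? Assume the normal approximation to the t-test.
Power ≈ 0.85

Power calculation (one-sample t-test, normal approximation):
z_β = d · √n - z_α
z_β = 0.44 · √28 - 1.282
z_β = 0.44 · 5.292 - 1.282
z_β = 1.047

Power = Φ(z_β) = Φ(1.047) ≈ 0.852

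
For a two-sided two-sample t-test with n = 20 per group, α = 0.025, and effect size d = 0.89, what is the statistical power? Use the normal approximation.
Power ≈ 0.72

Power calculation (two-sample t-test, normal approximation):
z_β = d · √(n/2) - z_{α/2}
z_β = 0.89 · √(20/2) - 2.241
z_β = 0.89 · 3.162 - 2.241
z_β = 0.573

Power = Φ(z_β) = Φ(0.573) ≈ 0.717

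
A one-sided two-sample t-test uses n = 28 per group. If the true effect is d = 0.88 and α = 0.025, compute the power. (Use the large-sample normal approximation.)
Power ≈ 0.91

Power calculation (two-sample t-test, normal approximation):
z_β = d · √(n/2) - z_α
z_β = 0.88 · √(28/2) - 1.960
z_β = 0.88 · 3.742 - 1.960
z_β = 1.333

Power = Φ(z_β) = Φ(1.333) ≈ 0.909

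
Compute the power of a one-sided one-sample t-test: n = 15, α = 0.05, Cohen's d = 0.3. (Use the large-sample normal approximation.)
Power ≈ 0.31

Power calculation (one-sample t-test, normal approximation):
z_β = d · √n - z_α
z_β = 0.3 · √15 - 1.645
z_β = 0.3 · 3.873 - 1.645
z_β = -0.483

Power = Φ(z_β) = Φ(-0.483) ≈ 0.315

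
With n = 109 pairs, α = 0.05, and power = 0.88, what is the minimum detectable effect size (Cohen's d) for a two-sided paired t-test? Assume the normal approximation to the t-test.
d ≈ 0.30

Minimum detectable effect (paired t-test, normal approximation):
d = (z_{α/2} + z_β) / √n
d = (1.960 + 1.175) / √109
d = 3.135 / 10.440
d ≈ 0.30

By Cohen's convention (0.2 small / 0.5 medium / 0.8 large): small effect.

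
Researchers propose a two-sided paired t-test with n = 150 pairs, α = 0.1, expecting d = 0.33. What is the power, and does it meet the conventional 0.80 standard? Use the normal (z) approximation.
Power ≈ 0.99; the study is adequately powered (power ≥ 0.80)

Power calculation (paired t-test, normal approximation):
z_β = d · √n - z_{α/2}
z_β = 0.33 · √150 - 1.645
z_β = 0.33 · 12.247 - 1.645
z_β = 2.397

Power = Φ(z_β) = Φ(2.397) ≈ 0.992

Effect size d = 0.33 is small by Cohen's convention (0.2/0.5/0.8).

Threshold: power ≥ 0.80 is conventionally adequate.
Power ≈ 0.99 → the study is adequately powered (power ≥ 0.80).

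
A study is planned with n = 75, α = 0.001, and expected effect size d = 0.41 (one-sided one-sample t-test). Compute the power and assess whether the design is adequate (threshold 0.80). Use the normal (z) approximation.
Power ≈ 0.68; the study is underpowered (power < 0.80)

Power calculation (one-sample t-test, normal approximation):
z_β = d · √n - z_α
z_β = 0.41 · √75 - 3.090
z_β = 0.41 · 8.660 - 3.090
z_β = 0.460

Power = Φ(z_β) = Φ(0.460) ≈ 0.677

Effect size d = 0.41 is small by Cohen's convention (0.2/0.5/0.8).

Threshold: power ≥ 0.80 is conventionally adequate.
Power ≈ 0.68 → the study is underpowered (power < 0.80).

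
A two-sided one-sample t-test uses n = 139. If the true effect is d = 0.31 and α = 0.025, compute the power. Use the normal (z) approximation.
Power ≈ 0.92

Power calculation (one-sample t-test, normal approximation):
z_β = d · √n - z_{α/2}
z_β = 0.31 · √139 - 2.241
z_β = 0.31 · 11.790 - 2.241
z_β = 1.413

Power = Φ(z_β) = Φ(1.413) ≈ 0.921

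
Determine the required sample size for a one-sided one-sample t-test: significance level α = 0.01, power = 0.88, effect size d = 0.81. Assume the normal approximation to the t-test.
n = 19

Sample size formula (one-sample t-test, normal approximation):
n = ((z_α + z_β) / d)²

z_α = 2.326 (for α = 0.01, one-sided)
z_β = 1.175 (for power = 0.88)
d = 0.81

n = ((2.326 + 1.175) / 0.81)²
n = (4.322)²
n ≈ 18.68
Round up to the next whole number: n = 19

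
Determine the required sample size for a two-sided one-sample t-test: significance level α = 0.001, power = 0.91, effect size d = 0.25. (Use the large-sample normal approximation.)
n = 344

Sample size formula (one-sample t-test, normal approximation):
n = ((z_{α/2} + z_β) / d)²

z_{α/2} = 3.291 (for α = 0.001, two-sided)
z_β = 1.341 (for power = 0.91)
d = 0.25

n = ((3.291 + 1.341) / 0.25)²
n = (18.528)²
n ≈ 343.29
Round up to the next whole number: n = 344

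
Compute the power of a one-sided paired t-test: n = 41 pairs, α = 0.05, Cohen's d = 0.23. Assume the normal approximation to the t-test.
Power ≈ 0.43

Power calculation (paired t-test, normal approximation):
z_β = d · √n - z_α
z_β = 0.23 · √41 - 1.645
z_β = 0.23 · 6.403 - 1.645
z_β = -0.172

Power = Φ(z_β) = Φ(-0.172) ≈ 0.432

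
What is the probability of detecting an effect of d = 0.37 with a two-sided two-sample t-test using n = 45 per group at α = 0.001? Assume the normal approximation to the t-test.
Power ≈ 0.06

Power calculation (two-sample t-test, normal approximation):
z_β = d · √(n/2) - z_{α/2}
z_β = 0.37 · √(45/2) - 3.291
z_β = 0.37 · 4.743 - 3.291
z_β = -1.535

Power = Φ(z_β) = Φ(-1.535) ≈ 0.062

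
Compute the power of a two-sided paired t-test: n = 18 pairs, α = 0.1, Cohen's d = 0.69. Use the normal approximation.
Power ≈ 0.90

Power calculation (paired t-test, normal approximation):
z_β = d · √n - z_{α/2}
z_β = 0.69 · √18 - 1.645
z_β = 0.69 · 4.243 - 1.645
z_β = 1.283

Power = Φ(z_β) = Φ(1.283) ≈ 0.900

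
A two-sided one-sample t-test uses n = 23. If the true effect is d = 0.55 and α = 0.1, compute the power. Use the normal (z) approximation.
Power ≈ 0.84

Power calculation (one-sample t-test, normal approximation):
z_β = d · √n - z_{α/2}
z_β = 0.55 · √23 - 1.645
z_β = 0.55 · 4.796 - 1.645
z_β = 0.993

Power = Φ(z_β) = Φ(0.993) ≈ 0.840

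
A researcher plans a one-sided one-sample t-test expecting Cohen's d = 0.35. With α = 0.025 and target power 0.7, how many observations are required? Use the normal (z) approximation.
n = 51

Sample size formula (one-sample t-test, normal approximation):
n = ((z_α + z_β) / d)²

z_α = 1.960 (for α = 0.025, one-sided)
z_β = 0.524 (for power = 0.7)
d = 0.35

n = ((1.960 + 0.524) / 0.35)²
n = (7.097)²
n ≈ 50.37
Round up to the next whole number: n = 51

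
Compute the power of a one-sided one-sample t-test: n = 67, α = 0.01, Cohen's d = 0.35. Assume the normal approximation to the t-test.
Power ≈ 0.70

Power calculation (one-sample t-test, normal approximation):
z_β = d · √n - z_α
z_β = 0.35 · √67 - 2.326
z_β = 0.35 · 8.185 - 2.326
z_β = 0.539

Power = Φ(z_β) = Φ(0.539) ≈ 0.705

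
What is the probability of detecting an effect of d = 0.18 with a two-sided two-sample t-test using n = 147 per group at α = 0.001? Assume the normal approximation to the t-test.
Power ≈ 0.04

Power calculation (two-sample t-test, normal approximation):
z_β = d · √(n/2) - z_{α/2}
z_β = 0.18 · √(147/2) - 3.291
z_β = 0.18 · 8.573 - 3.291
z_β = -1.747

Power = Φ(z_β) = Φ(-1.747) ≈ 0.040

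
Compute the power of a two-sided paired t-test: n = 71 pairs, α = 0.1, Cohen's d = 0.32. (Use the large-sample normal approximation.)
Power ≈ 0.85

Power calculation (paired t-test, normal approximation):
z_β = d · √n - z_{α/2}
z_β = 0.32 · √71 - 1.645
z_β = 0.32 · 8.426 - 1.645
z_β = 1.052

Power = Φ(z_β) = Φ(1.052) ≈ 0.853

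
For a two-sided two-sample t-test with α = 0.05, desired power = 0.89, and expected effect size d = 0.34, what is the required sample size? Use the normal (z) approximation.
n = 176 per group

Sample size formula (two-sample t-test, normal approximation):
n = 2 · ((z_{α/2} + z_β) / d)²

z_{α/2} = 1.960 (for α = 0.05, two-sided)
z_β = 1.227 (for power = 0.89)
d = 0.34

n = 2 · ((1.960 + 1.227) / 0.34)²
n = 2 · (9.374)²
n ≈ 175.74
Round up to the next whole number: n = 176 per group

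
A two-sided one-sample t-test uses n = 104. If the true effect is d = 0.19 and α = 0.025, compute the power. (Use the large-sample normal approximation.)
Power ≈ 0.38

Power calculation (one-sample t-test, normal approximation):
z_β = d · √n - z_{α/2}
z_β = 0.19 · √104 - 2.241
z_β = 0.19 · 10.198 - 2.241
z_β = -0.304

Power = Φ(z_β) = Φ(-0.304) ≈ 0.381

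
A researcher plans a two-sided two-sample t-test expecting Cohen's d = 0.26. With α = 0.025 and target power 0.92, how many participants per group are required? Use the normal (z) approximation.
n = 394 per group

Sample size formula (two-sample t-test, normal approximation):
n = 2 · ((z_{α/2} + z_β) / d)²

z_{α/2} = 2.241 (for α = 0.025, two-sided)
z_β = 1.405 (for power = 0.92)
d = 0.26

n = 2 · ((2.241 + 1.405) / 0.26)²
n = 2 · (14.023)²
n ≈ 393.29
Round up to the next whole number: n = 394 per group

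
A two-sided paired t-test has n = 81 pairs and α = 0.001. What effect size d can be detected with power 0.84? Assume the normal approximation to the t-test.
d ≈ 0.48

Minimum detectable effect (paired t-test, normal approximation):
d = (z_{α/2} + z_β) / √n
d = (3.291 + 0.994) / √81
d = 4.285 / 9.000
d ≈ 0.48

By Cohen's convention (0.2 small / 0.5 medium / 0.8 large): small effect.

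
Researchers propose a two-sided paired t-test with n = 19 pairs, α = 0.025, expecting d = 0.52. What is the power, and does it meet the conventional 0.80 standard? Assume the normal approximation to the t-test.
Power ≈ 0.51; the study is underpowered (power < 0.80)

Power calculation (paired t-test, normal approximation):
z_β = d · √n - z_{α/2}
z_β = 0.52 · √19 - 2.241
z_β = 0.52 · 4.359 - 2.241
z_β = 0.025

Power = Φ(z_β) = Φ(0.025) ≈ 0.510

Effect size d = 0.52 is medium by Cohen's convention (0.2/0.5/0.8).

Threshold: power ≥ 0.80 is conventionally adequate.
Power ≈ 0.51 → the study is underpowered (power < 0.80).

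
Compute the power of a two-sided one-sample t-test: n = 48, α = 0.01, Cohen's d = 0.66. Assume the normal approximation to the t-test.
Power ≈ 0.98

Power calculation (one-sample t-test, normal approximation):
z_β = d · √n - z_{α/2}
z_β = 0.66 · √48 - 2.576
z_β = 0.66 · 6.928 - 2.576
z_β = 1.997

Power = Φ(z_β) = Φ(1.997) ≈ 0.977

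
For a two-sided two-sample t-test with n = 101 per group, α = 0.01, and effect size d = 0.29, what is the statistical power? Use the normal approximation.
Power ≈ 0.30

Power calculation (two-sample t-test, normal approximation):
z_β = d · √(n/2) - z_{α/2}
z_β = 0.29 · √(101/2) - 2.576
z_β = 0.29 · 7.106 - 2.576
z_β = -0.515

Power = Φ(z_β) = Φ(-0.515) ≈ 0.303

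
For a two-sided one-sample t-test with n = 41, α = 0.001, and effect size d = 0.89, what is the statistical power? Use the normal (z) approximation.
Power ≈ 0.99

Power calculation (one-sample t-test, normal approximation):
z_β = d · √n - z_{α/2}
z_β = 0.89 · √41 - 3.291
z_β = 0.89 · 6.403 - 3.291
z_β = 2.408

Power = Φ(z_β) = Φ(2.408) ≈ 0.992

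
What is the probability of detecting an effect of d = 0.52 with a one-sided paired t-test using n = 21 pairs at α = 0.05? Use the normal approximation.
Power ≈ 0.77

Power calculation (paired t-test, normal approximation):
z_β = d · √n - z_α
z_β = 0.52 · √21 - 1.645
z_β = 0.52 · 4.583 - 1.645
z_β = 0.738

Power = Φ(z_β) = Φ(0.738) ≈ 0.770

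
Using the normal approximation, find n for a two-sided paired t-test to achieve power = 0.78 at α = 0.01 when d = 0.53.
n = 40 pairs

Sample size formula (paired t-test, normal approximation):
n = ((z_{α/2} + z_β) / d)²

z_{α/2} = 2.576 (for α = 0.01, two-sided)
z_β = 0.772 (for power = 0.78)
d = 0.53

n = ((2.576 + 0.772) / 0.53)²
n = (6.317)²
n ≈ 39.90
Round up to the next whole number: n = 40 pairs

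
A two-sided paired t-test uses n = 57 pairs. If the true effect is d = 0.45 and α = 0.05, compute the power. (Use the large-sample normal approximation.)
Power ≈ 0.92

Power calculation (paired t-test, normal approximation):
z_β = d · √n - z_{α/2}
z_β = 0.45 · √57 - 1.960
z_β = 0.45 · 7.550 - 1.960
z_β = 1.437

Power = Φ(z_β) = Φ(1.437) ≈ 0.925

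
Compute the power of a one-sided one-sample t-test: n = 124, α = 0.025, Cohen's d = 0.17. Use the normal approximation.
Power ≈ 0.47

Power calculation (one-sample t-test, normal approximation):
z_β = d · √n - z_α
z_β = 0.17 · √124 - 1.960
z_β = 0.17 · 11.136 - 1.960
z_β = -0.067

Power = Φ(z_β) = Φ(-0.067) ≈ 0.473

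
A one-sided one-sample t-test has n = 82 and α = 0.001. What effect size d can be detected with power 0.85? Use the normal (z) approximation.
d ≈ 0.46

Minimum detectable effect (one-sample t-test, normal approximation):
d = (z_α + z_β) / √n
d = (3.090 + 1.036) / √82
d = 4.127 / 9.055
d ≈ 0.46

By Cohen's convention (0.2 small / 0.5 medium / 0.8 large): small effect.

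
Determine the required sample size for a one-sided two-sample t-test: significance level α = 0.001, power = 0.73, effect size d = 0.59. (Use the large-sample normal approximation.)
n = 79 per group

Sample size formula (two-sample t-test, normal approximation):
n = 2 · ((z_α + z_β) / d)²

z_α = 3.090 (for α = 0.001, one-sided)
z_β = 0.613 (for power = 0.73)
d = 0.59

n = 2 · ((3.090 + 0.613) / 0.59)²
n = 2 · (6.276)²
n ≈ 78.78
Round up to the next whole number: n = 79 per group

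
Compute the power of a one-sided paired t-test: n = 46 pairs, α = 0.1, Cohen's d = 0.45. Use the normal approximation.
Power ≈ 0.96

Power calculation (paired t-test, normal approximation):
z_β = d · √n - z_α
z_β = 0.45 · √46 - 1.282
z_β = 0.45 · 6.782 - 1.282
z_β = 1.770

Power = Φ(z_β) = Φ(1.770) ≈ 0.962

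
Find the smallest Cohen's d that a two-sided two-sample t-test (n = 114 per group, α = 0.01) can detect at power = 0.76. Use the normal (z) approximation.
d ≈ 0.43

Minimum detectable effect (two-sample t-test, normal approximation):
d = (z_{α/2} + z_β) / √(n/2)
d = (2.576 + 0.706) / √(114/2)
d = 3.282 / 7.550
d ≈ 0.43

By Cohen's convention (0.2 small / 0.5 medium / 0.8 large): small effect.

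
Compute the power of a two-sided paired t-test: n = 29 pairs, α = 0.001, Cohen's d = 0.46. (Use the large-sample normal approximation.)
Power ≈ 0.21

Power calculation (paired t-test, normal approximation):
z_β = d · √n - z_{α/2}
z_β = 0.46 · √29 - 3.291
z_β = 0.46 · 5.385 - 3.291
z_β = -0.813

Power = Φ(z_β) = Φ(-0.813) ≈ 0.208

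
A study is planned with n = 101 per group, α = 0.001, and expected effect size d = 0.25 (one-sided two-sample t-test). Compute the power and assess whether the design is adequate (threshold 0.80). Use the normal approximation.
Power ≈ 0.09; the study is underpowered (power < 0.80)

Power calculation (two-sample t-test, normal approximation):
z_β = d · √(n/2) - z_α
z_β = 0.25 · √(101/2) - 3.090
z_β = 0.25 · 7.106 - 3.090
z_β = -1.314

Power = Φ(z_β) = Φ(-1.314) ≈ 0.094

Effect size d = 0.25 is small by Cohen's convention (0.2/0.5/0.8).

Threshold: power ≥ 0.80 is conventionally adequate.
Power ≈ 0.09 → the study is underpowered (power < 0.80).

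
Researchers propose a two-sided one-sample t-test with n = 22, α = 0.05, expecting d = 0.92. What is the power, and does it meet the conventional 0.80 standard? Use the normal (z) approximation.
Power ≈ 0.99; the study is adequately powered (power ≥ 0.80)

Power calculation (one-sample t-test, normal approximation):
z_β = d · √n - z_{α/2}
z_β = 0.92 · √22 - 1.960
z_β = 0.92 · 4.690 - 1.960
z_β = 2.355

Power = Φ(z_β) = Φ(2.355) ≈ 0.991

Effect size d = 0.92 is large by Cohen's convention (0.2/0.5/0.8).

Threshold: power ≥ 0.80 is conventionally adequate.
Power ≈ 0.99 → the study is adequately powered (power ≥ 0.80).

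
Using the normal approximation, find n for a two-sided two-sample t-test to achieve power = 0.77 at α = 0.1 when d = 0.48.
n = 50 per group

Sample size formula (two-sample t-test, normal approximation):
n = 2 · ((z_{α/2} + z_β) / d)²

z_{α/2} = 1.645 (for α = 0.1, two-sided)
z_β = 0.739 (for power = 0.77)
d = 0.48

n = 2 · ((1.645 + 0.739) / 0.48)²
n = 2 · (4.967)²
n ≈ 49.34
Round up to the next whole number: n = 50 per group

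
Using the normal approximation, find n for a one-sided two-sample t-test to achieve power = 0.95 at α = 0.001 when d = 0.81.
n = 69 per group

Sample size formula (two-sample t-test, normal approximation):
n = 2 · ((z_α + z_β) / d)²

z_α = 3.090 (for α = 0.001, one-sided)
z_β = 1.645 (for power = 0.95)
d = 0.81

n = 2 · ((3.090 + 1.645) / 0.81)²
n = 2 · (5.846)²
n ≈ 68.35
Round up to the next whole number: n = 69 per group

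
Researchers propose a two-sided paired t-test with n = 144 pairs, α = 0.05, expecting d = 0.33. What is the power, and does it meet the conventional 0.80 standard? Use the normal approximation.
Power ≈ 0.98; the study is adequately powered (power ≥ 0.80)

Power calculation (paired t-test, normal approximation):
z_β = d · √n - z_{α/2}
z_β = 0.33 · √144 - 1.960
z_β = 0.33 · 12.000 - 1.960
z_β = 2.000

Power = Φ(z_β) = Φ(2.000) ≈ 0.977

Effect size d = 0.33 is small by Cohen's convention (0.2/0.5/0.8).

Threshold: power ≥ 0.80 is conventionally adequate.
Power ≈ 0.98 → the study is adequately powered (power ≥ 0.80).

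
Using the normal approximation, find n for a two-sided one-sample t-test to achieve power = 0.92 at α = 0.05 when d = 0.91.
n = 14

Sample size formula (one-sample t-test, normal approximation):
n = ((z_{α/2} + z_β) / d)²

z_{α/2} = 1.960 (for α = 0.05, two-sided)
z_β = 1.405 (for power = 0.92)
d = 0.91

n = ((1.960 + 1.405) / 0.91)²
n = (3.698)²
n ≈ 13.68
Round up to the next whole number: n = 14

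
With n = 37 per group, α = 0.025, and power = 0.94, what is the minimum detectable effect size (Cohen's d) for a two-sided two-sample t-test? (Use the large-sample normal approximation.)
d ≈ 0.88

Minimum detectable effect (two-sample t-test, normal approximation):
d = (z_{α/2} + z_β) / √(n/2)
d = (2.241 + 1.555) / √(37/2)
d = 3.796 / 4.301
d ≈ 0.88

By Cohen's convention (0.2 small / 0.5 medium / 0.8 large): large effect.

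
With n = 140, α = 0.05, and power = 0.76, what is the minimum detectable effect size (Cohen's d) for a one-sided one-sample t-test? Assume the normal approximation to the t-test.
d ≈ 0.20

Minimum detectable effect (one-sample t-test, normal approximation):
d = (z_α + z_β) / √n
d = (1.645 + 0.706) / √140
d = 2.351 / 11.832
d ≈ 0.20

By Cohen's convention (0.2 small / 0.5 medium / 0.8 large): small effect.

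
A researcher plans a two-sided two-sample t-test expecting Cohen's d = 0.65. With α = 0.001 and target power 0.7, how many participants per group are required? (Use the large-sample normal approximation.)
n = 69 per group

Sample size formula (two-sample t-test, normal approximation):
n = 2 · ((z_{α/2} + z_β) / d)²

z_{α/2} = 3.291 (for α = 0.001, two-sided)
z_β = 0.524 (for power = 0.7)
d = 0.65

n = 2 · ((3.291 + 0.524) / 0.65)²
n = 2 · (5.869)²
n ≈ 68.89
Round up to the next whole number: n = 69 per group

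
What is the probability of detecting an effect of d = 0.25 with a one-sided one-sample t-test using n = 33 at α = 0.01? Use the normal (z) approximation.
Power ≈ 0.19

Power calculation (one-sample t-test, normal approximation):
z_β = d · √n - z_α
z_β = 0.25 · √33 - 2.326
z_β = 0.25 · 5.745 - 2.326
z_β = -0.890

Power = Φ(z_β) = Φ(-0.890) ≈ 0.187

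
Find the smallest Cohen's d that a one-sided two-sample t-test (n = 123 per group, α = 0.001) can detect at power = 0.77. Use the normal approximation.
d ≈ 0.49

Minimum detectable effect (two-sample t-test, normal approximation):
d = (z_α + z_β) / √(n/2)
d = (3.090 + 0.739) / √(123/2)
d = 3.829 / 7.842
d ≈ 0.49

By Cohen's convention (0.2 small / 0.5 medium / 0.8 large): small effect.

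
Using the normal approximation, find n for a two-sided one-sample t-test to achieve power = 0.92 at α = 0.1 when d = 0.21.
n = 211

Sample size formula (one-sample t-test, normal approximation):
n = ((z_{α/2} + z_β) / d)²

z_{α/2} = 1.645 (for α = 0.1, two-sided)
z_β = 1.405 (for power = 0.92)
d = 0.21

n = ((1.645 + 1.405) / 0.21)²
n = (14.524)²
n ≈ 210.95
Round up to the next whole number: n = 211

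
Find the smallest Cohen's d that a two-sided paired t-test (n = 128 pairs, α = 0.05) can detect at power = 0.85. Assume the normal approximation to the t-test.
d ≈ 0.26

Minimum detectable effect (paired t-test, normal approximation):
d = (z_{α/2} + z_β) / √n
d = (1.960 + 1.036) / √128
d = 2.996 / 11.314
d ≈ 0.26

By Cohen's convention (0.2 small / 0.5 medium / 0.8 large): small effect.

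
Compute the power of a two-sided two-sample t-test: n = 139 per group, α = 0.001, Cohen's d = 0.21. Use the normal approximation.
Power ≈ 0.06

Power calculation (two-sample t-test, normal approximation):
z_β = d · √(n/2) - z_{α/2}
z_β = 0.21 · √(139/2) - 3.291
z_β = 0.21 · 8.337 - 3.291
z_β = -1.540

Power = Φ(z_β) = Φ(-1.540) ≈ 0.062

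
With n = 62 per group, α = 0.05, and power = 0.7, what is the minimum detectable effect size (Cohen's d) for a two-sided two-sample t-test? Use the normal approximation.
d ≈ 0.45

Minimum detectable effect (two-sample t-test, normal approximation):
d = (z_{α/2} + z_β) / √(n/2)
d = (1.960 + 0.524) / √(62/2)
d = 2.484 / 5.568
d ≈ 0.45

By Cohen's convention (0.2 small / 0.5 medium / 0.8 large): small effect.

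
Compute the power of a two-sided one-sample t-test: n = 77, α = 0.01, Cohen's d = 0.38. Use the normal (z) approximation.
Power ≈ 0.78

Power calculation (one-sample t-test, normal approximation):
z_β = d · √n - z_{α/2}
z_β = 0.38 · √77 - 2.576
z_β = 0.38 · 8.775 - 2.576
z_β = 0.759

Power = Φ(z_β) = Φ(0.759) ≈ 0.776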